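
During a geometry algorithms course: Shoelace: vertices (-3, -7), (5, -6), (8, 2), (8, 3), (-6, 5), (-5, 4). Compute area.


Shoelace sum: ((-3)*(-6) - 5*(-7)) + (5*2 - 8*(-6)) + (8*3 - 8*2) + (8*5 - (-6)*3) + ((-6)*4 - (-5)*5) + ((-5)*(-7) - (-3)*4)
= 225
Area = |225|/2 = 112.5

112.5


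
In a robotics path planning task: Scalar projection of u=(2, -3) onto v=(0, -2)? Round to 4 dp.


u.v = 6, |v| = sqrt(4) = 2
Scalar projection = u.v / |v| = 6 / sqrt(4) = 3

3


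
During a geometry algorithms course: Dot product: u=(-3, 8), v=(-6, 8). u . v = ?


u . v = u_x*v_x + u_y*v_y = (-3)*(-6) + 8*8
= 18 + 64 = 82

82


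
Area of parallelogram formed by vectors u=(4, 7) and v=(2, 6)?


|u x v| = |4*6 - 7*2|
= |24 - 14| = 10

10


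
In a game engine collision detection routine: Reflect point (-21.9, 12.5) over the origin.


Reflection over origin: (x,y) -> (-x,-y)
(-21.9, 12.5) -> (21.9, -12.5)

(21.9, -12.5)


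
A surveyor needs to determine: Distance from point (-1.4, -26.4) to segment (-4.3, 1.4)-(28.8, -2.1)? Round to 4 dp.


Project P onto AB: t = 0.1745 (clamped to [0,1])
Closest point on segment: (1.475, 0.7893)
Distance: 27.3409

27.3409


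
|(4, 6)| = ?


|u| = sqrt(4^2 + 6^2) = sqrt(52) = 7.2111

7.2111


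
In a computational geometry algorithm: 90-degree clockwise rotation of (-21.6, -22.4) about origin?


90° CW: (x,y) -> (y, -x)
(-21.6,-22.4) -> (-22.4, 21.6)

(-22.4, 21.6)


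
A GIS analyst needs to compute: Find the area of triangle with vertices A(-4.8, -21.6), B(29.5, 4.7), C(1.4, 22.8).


Area = |x_A(y_B-y_C) + x_B(y_C-y_A) + x_C(y_A-y_B)|/2
= |86.88 + 1309.8 + (-36.82)|/2
= 1359.86/2 = 679.93

679.93


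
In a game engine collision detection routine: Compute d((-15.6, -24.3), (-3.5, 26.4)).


dx=12.1, dy=50.7
d^2 = 12.1^2 + 50.7^2 = 2716.9
d = sqrt(2716.9) = 52.1239

52.1239


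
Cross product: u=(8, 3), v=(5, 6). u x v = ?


u x v = u_x*v_y - u_y*v_x = 8*6 - 3*5
= 48 - 15 = 33

33


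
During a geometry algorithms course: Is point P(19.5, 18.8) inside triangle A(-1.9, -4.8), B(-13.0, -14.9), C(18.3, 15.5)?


Cross products: AB x AP = -45.82, BC x BP = 66.81, CA x CP = -42.3
All same sign? no

No, outside


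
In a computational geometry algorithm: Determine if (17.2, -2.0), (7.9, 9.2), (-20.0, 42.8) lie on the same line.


Cross product: (7.9-17.2)*(42.8-(-2)) - (9.2-(-2))*((-20)-17.2)
= 0

Yes, collinear


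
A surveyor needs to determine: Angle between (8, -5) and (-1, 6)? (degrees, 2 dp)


u.v = -38, |u| = sqrt(89) = 9.434, |v| = sqrt(37) = 6.0828
cos(theta) = u.v/(|u||v|) = -38/sqrt(3293) = -0.662198
theta = acos(-0.662198) = 131.47 degrees

131.47 degrees


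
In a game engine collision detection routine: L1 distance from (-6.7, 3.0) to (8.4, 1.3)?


|(-6.7)-8.4| + |3-1.3| = 15.1 + 1.7 = 16.8

16.8


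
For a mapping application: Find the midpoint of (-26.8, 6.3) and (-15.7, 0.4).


M = (((-26.8)+(-15.7))/2, (6.3+0.4)/2)
= (-21.25, 3.35)

(-21.25, 3.35)


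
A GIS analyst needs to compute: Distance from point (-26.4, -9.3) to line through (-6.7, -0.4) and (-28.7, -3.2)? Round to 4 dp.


|cross product| = 140.64
|line direction| = sqrt(491.84) = 22.1775
Distance = 140.64/sqrt(491.84) = 6.3416

6.3416


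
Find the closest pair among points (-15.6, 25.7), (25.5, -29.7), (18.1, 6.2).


d(P0,P1) = 68.9809, d(P0,P2) = 38.9351, d(P1,P2) = 36.6547
Closest: P1 and P2

Closest pair: (25.5, -29.7) and (18.1, 6.2), distance = 36.6547


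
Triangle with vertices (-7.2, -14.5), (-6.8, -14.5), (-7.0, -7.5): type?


Side lengths squared: AB^2=0.16, BC^2=49.04, CA^2=49.04
Sorted: [0.16, 49.04, 49.04]
By sides: Isosceles, By angles: Acute

Isosceles, Acute


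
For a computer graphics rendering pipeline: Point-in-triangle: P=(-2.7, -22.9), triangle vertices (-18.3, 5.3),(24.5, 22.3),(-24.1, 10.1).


Cross products: AB x AP = -1472.16, BC x BP = 1864.88, CA x CP = -88.68
All same sign? no

No, outside


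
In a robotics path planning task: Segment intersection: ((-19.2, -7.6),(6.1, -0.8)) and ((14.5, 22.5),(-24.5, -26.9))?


Cross products: d1=-490.88, d2=493.74, d3=532.37, d4=-452.25
d1*d2 < 0 and d3*d4 < 0? yes

Yes, they intersect


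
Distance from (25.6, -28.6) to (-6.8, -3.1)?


dx=-32.4, dy=25.5
d^2 = (-32.4)^2 + 25.5^2 = 1700.01
d = sqrt(1700.01) = 41.2312

41.2312


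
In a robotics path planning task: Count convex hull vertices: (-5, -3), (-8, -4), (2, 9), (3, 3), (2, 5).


Convex hull vertices (CCW): (-8, -4), (-5, -3), (3, 3), (2, 9)
Count = 4

4


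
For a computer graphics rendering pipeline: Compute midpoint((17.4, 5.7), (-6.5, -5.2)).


M = ((17.4+(-6.5))/2, (5.7+(-5.2))/2)
= (5.45, 0.25)

(5.45, 0.25)


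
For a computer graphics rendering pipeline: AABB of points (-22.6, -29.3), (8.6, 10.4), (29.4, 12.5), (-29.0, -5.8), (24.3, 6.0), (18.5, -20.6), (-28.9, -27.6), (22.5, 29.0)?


x range: [-29, 29.4]
y range: [-29.3, 29]
Bounding box: (-29,-29.3) to (29.4,29)

(-29,-29.3) to (29.4,29)


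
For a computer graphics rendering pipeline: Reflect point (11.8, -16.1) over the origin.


Reflection over origin: (x,y) -> (-x,-y)
(11.8, -16.1) -> (-11.8, 16.1)

(-11.8, 16.1)


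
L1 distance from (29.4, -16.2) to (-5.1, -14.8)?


|29.4-(-5.1)| + |(-16.2)-(-14.8)| = 34.5 + 1.4 = 35.9

35.9


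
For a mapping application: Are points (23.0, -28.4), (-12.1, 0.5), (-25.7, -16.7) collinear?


Cross product: ((-12.1)-23)*((-16.7)-(-28.4)) - (0.5-(-28.4))*((-25.7)-23)
= 996.76

No, not collinear


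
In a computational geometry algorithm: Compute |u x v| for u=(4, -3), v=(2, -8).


|u x v| = |4*(-8) - (-3)*2|
= |(-32) - (-6)| = 26

26


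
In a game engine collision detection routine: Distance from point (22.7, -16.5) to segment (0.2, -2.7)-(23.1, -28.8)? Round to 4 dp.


Project P onto AB: t = 0.7261 (clamped to [0,1])
Closest point on segment: (16.8282, -21.6518)
Distance: 7.8115

7.8115


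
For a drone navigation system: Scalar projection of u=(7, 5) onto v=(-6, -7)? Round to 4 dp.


u.v = -77, |v| = sqrt(85) = 9.2195
Scalar projection = u.v / |v| = -77 / sqrt(85) = -8.3518

-8.3518


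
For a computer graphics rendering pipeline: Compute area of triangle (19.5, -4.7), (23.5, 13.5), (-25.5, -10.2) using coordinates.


Area = |x_A(y_B-y_C) + x_B(y_C-y_A) + x_C(y_A-y_B)|/2
= |462.15 + (-129.25) + 464.1|/2
= 797/2 = 398.5

398.5


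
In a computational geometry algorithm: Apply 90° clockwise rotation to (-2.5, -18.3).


90° CW: (x,y) -> (y, -x)
(-2.5,-18.3) -> (-18.3, 2.5)

(-18.3, 2.5)


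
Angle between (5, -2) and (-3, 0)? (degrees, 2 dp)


u.v = -15, |u| = sqrt(29) = 5.3852, |v| = sqrt(9) = 3
cos(theta) = u.v/(|u||v|) = -15/sqrt(261) = -0.928477
theta = acos(-0.928477) = 158.2 degrees

158.2 degrees


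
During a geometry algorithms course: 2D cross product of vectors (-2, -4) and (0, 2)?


u x v = u_x*v_y - u_y*v_x = (-2)*2 - (-4)*0
= (-4) - 0 = -4

-4


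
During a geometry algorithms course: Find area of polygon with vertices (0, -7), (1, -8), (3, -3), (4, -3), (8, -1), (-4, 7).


Shoelace sum: (0*(-8) - 1*(-7)) + (1*(-3) - 3*(-8)) + (3*(-3) - 4*(-3)) + (4*(-1) - 8*(-3)) + (8*7 - (-4)*(-1)) + ((-4)*(-7) - 0*7)
= 131
Area = |131|/2 = 65.5

65.5


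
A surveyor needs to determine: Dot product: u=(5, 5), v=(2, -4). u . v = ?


u . v = u_x*v_x + u_y*v_y = 5*2 + 5*(-4)
= 10 + (-20) = -10

-10


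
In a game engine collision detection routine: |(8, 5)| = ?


|u| = sqrt(8^2 + 5^2) = sqrt(89) = 9.434

9.434


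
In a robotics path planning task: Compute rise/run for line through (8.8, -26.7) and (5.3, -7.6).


slope = (y2-y1)/(x2-x1) = ((-7.6)-(-26.7))/(5.3-8.8) = 19.1/(-3.5) = -5.4571

-5.4571


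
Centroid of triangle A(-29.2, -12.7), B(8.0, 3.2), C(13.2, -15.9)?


Centroid = ((x_A+x_B+x_C)/3, (y_A+y_B+y_C)/3)
= (((-29.2)+8+13.2)/3, ((-12.7)+3.2+(-15.9))/3)
= (-2.6667, -8.4667)

(-2.6667, -8.4667)


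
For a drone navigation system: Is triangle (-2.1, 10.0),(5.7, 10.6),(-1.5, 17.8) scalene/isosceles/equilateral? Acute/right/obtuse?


Side lengths squared: AB^2=61.2, BC^2=103.68, CA^2=61.2
Sorted: [61.2, 61.2, 103.68]
By sides: Isosceles, By angles: Acute

Isosceles, Acute


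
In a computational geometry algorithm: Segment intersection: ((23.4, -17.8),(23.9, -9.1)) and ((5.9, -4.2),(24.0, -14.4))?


Cross products: d1=-67.66, d2=94.91, d3=159.05, d4=-3.52
d1*d2 < 0 and d3*d4 < 0? yes

Yes, they intersect


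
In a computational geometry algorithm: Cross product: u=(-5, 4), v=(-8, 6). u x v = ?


u x v = u_x*v_y - u_y*v_x = (-5)*6 - 4*(-8)
= (-30) - (-32) = 2

2


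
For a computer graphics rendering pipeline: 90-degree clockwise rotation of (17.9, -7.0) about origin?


90° CW: (x,y) -> (y, -x)
(17.9,-7) -> (-7, -17.9)

(-7, -17.9)


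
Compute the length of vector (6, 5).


|u| = sqrt(6^2 + 5^2) = sqrt(61) = 7.8102

7.8102


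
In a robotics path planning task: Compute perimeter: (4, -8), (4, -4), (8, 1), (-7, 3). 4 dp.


Sides: (4, -8)->(4, -4): sqrt(16) = 4, (4, -4)->(8, 1): sqrt(41) = 6.403124, (8, 1)->(-7, 3): sqrt(229) = 15.132746, (-7, 3)->(4, -8): sqrt(242) = 15.556349
Sum = 41.092219
Perimeter = 41.0922

41.0922


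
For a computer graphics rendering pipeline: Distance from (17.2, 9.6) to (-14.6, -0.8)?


dx=-31.8, dy=-10.4
d^2 = (-31.8)^2 + (-10.4)^2 = 1119.4
d = sqrt(1119.4) = 33.4574

33.4574


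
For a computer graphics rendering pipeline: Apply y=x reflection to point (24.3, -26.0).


Reflection over y=x: (x,y) -> (y,x)
(24.3, -26) -> (-26, 24.3)

(-26, 24.3)


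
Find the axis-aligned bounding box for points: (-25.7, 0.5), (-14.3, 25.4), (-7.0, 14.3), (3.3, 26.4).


x range: [-25.7, 3.3]
y range: [0.5, 26.4]
Bounding box: (-25.7,0.5) to (3.3,26.4)

(-25.7,0.5) to (3.3,26.4)


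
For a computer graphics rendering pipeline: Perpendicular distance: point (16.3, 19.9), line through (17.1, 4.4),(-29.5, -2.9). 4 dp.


|cross product| = 728.14
|line direction| = sqrt(2224.85) = 47.1683
Distance = 728.14/sqrt(2224.85) = 15.4371

15.4371


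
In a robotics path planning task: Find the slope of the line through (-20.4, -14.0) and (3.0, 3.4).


slope = (y2-y1)/(x2-x1) = (3.4-(-14))/(3-(-20.4)) = 17.4/23.4 = 0.7436

0.7436


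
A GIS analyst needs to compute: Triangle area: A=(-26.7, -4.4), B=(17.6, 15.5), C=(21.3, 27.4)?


Area = |x_A(y_B-y_C) + x_B(y_C-y_A) + x_C(y_A-y_B)|/2
= |317.73 + 559.68 + (-423.87)|/2
= 453.54/2 = 226.77

226.77


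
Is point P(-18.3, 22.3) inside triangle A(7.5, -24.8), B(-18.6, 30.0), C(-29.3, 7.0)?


Cross products: AB x AP = 184.53, BC x BP = 89.29, CA x CP = 912.84
All same sign? yes

Yes, inside


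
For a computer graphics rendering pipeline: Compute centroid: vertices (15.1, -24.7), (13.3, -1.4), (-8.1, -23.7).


Centroid = ((x_A+x_B+x_C)/3, (y_A+y_B+y_C)/3)
= ((15.1+13.3+(-8.1))/3, ((-24.7)+(-1.4)+(-23.7))/3)
= (6.7667, -16.6)

(6.7667, -16.6)


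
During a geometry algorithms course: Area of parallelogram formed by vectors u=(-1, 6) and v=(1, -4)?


|u x v| = |(-1)*(-4) - 6*1|
= |4 - 6| = 2

2


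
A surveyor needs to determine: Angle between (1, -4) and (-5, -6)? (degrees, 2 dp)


u.v = 19, |u| = sqrt(17) = 4.1231, |v| = sqrt(61) = 7.8102
cos(theta) = u.v/(|u||v|) = 19/sqrt(1037) = 0.590017
theta = acos(0.590017) = 53.84 degrees

53.84 degrees


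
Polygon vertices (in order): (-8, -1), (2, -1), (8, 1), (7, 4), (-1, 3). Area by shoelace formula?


Shoelace sum: ((-8)*(-1) - 2*(-1)) + (2*1 - 8*(-1)) + (8*4 - 7*1) + (7*3 - (-1)*4) + ((-1)*(-1) - (-8)*3)
= 95
Area = |95|/2 = 47.5

47.5


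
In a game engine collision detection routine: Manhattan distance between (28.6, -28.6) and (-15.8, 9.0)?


|28.6-(-15.8)| + |(-28.6)-9| = 44.4 + 37.6 = 82

82


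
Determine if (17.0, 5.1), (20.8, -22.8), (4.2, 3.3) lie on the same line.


Cross product: (20.8-17)*(3.3-5.1) - ((-22.8)-5.1)*(4.2-17)
= -363.96

No, not collinear


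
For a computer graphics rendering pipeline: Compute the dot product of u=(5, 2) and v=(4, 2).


u . v = u_x*v_x + u_y*v_y = 5*4 + 2*2
= 20 + 4 = 24

24


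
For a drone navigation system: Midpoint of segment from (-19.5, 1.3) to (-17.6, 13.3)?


M = (((-19.5)+(-17.6))/2, (1.3+13.3)/2)
= (-18.55, 7.3)

(-18.55, 7.3)


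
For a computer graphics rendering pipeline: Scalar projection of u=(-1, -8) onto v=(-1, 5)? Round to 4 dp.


u.v = -39, |v| = sqrt(26) = 5.099
Scalar projection = u.v / |v| = -39 / sqrt(26) = -7.6485

-7.6485


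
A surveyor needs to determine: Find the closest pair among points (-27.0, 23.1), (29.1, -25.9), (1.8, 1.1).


d(P0,P1) = 74.4863, d(P0,P2) = 36.2414, d(P1,P2) = 38.3965
Closest: P0 and P2

Closest pair: (-27.0, 23.1) and (1.8, 1.1), distance = 36.2414


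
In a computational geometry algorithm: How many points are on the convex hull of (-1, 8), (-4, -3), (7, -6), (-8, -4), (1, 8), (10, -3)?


Convex hull vertices (CCW): (-8, -4), (7, -6), (10, -3), (1, 8), (-1, 8)
Count = 5

5


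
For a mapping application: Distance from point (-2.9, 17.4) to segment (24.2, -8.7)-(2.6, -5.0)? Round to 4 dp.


Project P onto AB: t = 1 (clamped to [0,1])
Closest point on segment: (2.6, -5)
Distance: 23.0653

23.0653


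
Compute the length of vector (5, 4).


|u| = sqrt(5^2 + 4^2) = sqrt(41) = 6.4031

6.4031


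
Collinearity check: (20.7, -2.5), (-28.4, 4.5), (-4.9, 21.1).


Cross product: ((-28.4)-20.7)*(21.1-(-2.5)) - (4.5-(-2.5))*((-4.9)-20.7)
= -979.56

No, not collinear


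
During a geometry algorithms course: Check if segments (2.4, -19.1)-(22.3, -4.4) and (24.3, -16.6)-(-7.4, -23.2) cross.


Cross products: d1=-65.29, d2=-399.94, d3=-272.18, d4=62.47
d1*d2 < 0 and d3*d4 < 0? no

No, they don't intersect


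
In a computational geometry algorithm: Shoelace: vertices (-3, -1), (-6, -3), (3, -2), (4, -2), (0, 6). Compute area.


Shoelace sum: ((-3)*(-3) - (-6)*(-1)) + ((-6)*(-2) - 3*(-3)) + (3*(-2) - 4*(-2)) + (4*6 - 0*(-2)) + (0*(-1) - (-3)*6)
= 68
Area = |68|/2 = 34

34


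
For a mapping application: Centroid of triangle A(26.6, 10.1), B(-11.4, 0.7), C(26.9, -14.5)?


Centroid = ((x_A+x_B+x_C)/3, (y_A+y_B+y_C)/3)
= ((26.6+(-11.4)+26.9)/3, (10.1+0.7+(-14.5))/3)
= (14.0333, -1.2333)

(14.0333, -1.2333)


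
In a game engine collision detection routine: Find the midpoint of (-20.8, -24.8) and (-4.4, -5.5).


M = (((-20.8)+(-4.4))/2, ((-24.8)+(-5.5))/2)
= (-12.6, -15.15)

(-12.6, -15.15)


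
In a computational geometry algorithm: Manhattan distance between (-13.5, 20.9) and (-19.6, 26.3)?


|(-13.5)-(-19.6)| + |20.9-26.3| = 6.1 + 5.4 = 11.5

11.5


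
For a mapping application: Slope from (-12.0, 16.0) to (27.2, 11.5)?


slope = (y2-y1)/(x2-x1) = (11.5-16)/(27.2-(-12)) = (-4.5)/39.2 = -0.1148

-0.1148


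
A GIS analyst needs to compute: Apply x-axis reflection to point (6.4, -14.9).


Reflection over x-axis: (x,y) -> (x,-y)
(6.4, -14.9) -> (6.4, 14.9)

(6.4, 14.9)


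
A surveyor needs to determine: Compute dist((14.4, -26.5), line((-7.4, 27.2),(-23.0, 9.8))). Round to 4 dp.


|cross product| = 1217.04
|line direction| = sqrt(546.12) = 23.3692
Distance = 1217.04/sqrt(546.12) = 52.0788

52.0788


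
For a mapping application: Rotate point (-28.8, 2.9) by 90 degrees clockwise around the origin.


90° CW: (x,y) -> (y, -x)
(-28.8,2.9) -> (2.9, 28.8)

(2.9, 28.8)


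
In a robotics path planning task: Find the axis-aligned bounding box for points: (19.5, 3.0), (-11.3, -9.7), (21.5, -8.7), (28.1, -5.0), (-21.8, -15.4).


x range: [-21.8, 28.1]
y range: [-15.4, 3]
Bounding box: (-21.8,-15.4) to (28.1,3)

(-21.8,-15.4) to (28.1,3)


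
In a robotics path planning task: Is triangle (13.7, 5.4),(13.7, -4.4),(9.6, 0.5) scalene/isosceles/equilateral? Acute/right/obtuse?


Side lengths squared: AB^2=96.04, BC^2=40.82, CA^2=40.82
Sorted: [40.82, 40.82, 96.04]
By sides: Isosceles, By angles: Obtuse

Isosceles, Obtuse


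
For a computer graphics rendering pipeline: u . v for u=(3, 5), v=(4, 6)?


u . v = u_x*v_x + u_y*v_y = 3*4 + 5*6
= 12 + 30 = 42

42


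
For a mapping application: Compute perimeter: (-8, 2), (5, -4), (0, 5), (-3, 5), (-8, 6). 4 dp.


Sides: (-8, 2)->(5, -4): sqrt(205) = 14.317821, (5, -4)->(0, 5): sqrt(106) = 10.29563, (0, 5)->(-3, 5): sqrt(9) = 3, (-3, 5)->(-8, 6): sqrt(26) = 5.09902, (-8, 6)->(-8, 2): sqrt(16) = 4
Sum = 36.712471
Perimeter = 36.7125

36.7125


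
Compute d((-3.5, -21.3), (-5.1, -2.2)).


dx=-1.6, dy=19.1
d^2 = (-1.6)^2 + 19.1^2 = 367.37
d = sqrt(367.37) = 19.1669

19.1669


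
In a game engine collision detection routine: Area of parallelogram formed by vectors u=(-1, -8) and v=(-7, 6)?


|u x v| = |(-1)*6 - (-8)*(-7)|
= |(-6) - 56| = 62

62


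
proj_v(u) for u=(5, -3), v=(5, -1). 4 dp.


u.v = 28, |v| = sqrt(26) = 5.099
Scalar projection = u.v / |v| = 28 / sqrt(26) = 5.4913

5.4913


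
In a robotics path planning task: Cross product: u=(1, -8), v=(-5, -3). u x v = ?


u x v = u_x*v_y - u_y*v_x = 1*(-3) - (-8)*(-5)
= (-3) - 40 = -43

-43


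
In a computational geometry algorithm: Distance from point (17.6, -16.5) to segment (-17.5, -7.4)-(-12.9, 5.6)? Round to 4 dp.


Project P onto AB: t = 0.227 (clamped to [0,1])
Closest point on segment: (-16.456, -4.4494)
Distance: 36.1251

36.1251


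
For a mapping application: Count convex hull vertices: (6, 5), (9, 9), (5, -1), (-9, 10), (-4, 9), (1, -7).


Convex hull vertices (CCW): (-9, 10), (1, -7), (5, -1), (9, 9)
Count = 4

4


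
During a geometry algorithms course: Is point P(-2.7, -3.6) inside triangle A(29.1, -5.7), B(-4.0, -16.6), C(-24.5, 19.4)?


Cross products: AB x AP = -416.13, BC x BP = -313.3, CA x CP = -685.62
All same sign? yes

Yes, inside


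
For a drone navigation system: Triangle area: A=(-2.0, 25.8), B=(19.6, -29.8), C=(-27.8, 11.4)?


Area = |x_A(y_B-y_C) + x_B(y_C-y_A) + x_C(y_A-y_B)|/2
= |82.4 + (-282.24) + (-1545.68)|/2
= 1745.52/2 = 872.76

872.76


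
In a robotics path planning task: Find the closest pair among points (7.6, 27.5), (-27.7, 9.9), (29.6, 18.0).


d(P0,P1) = 39.4443, d(P0,P2) = 23.9635, d(P1,P2) = 57.8697
Closest: P0 and P2

Closest pair: (7.6, 27.5) and (29.6, 18.0), distance = 23.9635


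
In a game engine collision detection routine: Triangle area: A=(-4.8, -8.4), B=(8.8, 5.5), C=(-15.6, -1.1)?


Area = |x_A(y_B-y_C) + x_B(y_C-y_A) + x_C(y_A-y_B)|/2
= |(-31.68) + 64.24 + 216.84|/2
= 249.4/2 = 124.7

124.7


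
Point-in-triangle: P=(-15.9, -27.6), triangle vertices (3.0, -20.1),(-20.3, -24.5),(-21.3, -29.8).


Cross products: AB x AP = 91.59, BC x BP = 26.42, CA x CP = 1.08
All same sign? yes

Yes, inside


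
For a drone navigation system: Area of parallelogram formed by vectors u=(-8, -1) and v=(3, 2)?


|u x v| = |(-8)*2 - (-1)*3|
= |(-16) - (-3)| = 13

13


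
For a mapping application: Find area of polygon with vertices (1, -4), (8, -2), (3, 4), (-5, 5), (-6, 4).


Shoelace sum: (1*(-2) - 8*(-4)) + (8*4 - 3*(-2)) + (3*5 - (-5)*4) + ((-5)*4 - (-6)*5) + ((-6)*(-4) - 1*4)
= 133
Area = |133|/2 = 66.5

66.5


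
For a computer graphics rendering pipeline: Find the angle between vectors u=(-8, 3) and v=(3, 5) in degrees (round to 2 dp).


u.v = -9, |u| = sqrt(73) = 8.544, |v| = sqrt(34) = 5.831
cos(theta) = u.v/(|u||v|) = -9/sqrt(2482) = -0.180652
theta = acos(-0.180652) = 100.41 degrees

100.41 degrees


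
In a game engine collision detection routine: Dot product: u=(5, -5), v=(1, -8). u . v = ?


u . v = u_x*v_x + u_y*v_y = 5*1 + (-5)*(-8)
= 5 + 40 = 45

45


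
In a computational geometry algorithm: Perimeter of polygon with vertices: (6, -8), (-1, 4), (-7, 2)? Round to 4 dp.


Sides: (6, -8)->(-1, 4): sqrt(193) = 13.892444, (-1, 4)->(-7, 2): sqrt(40) = 6.324555, (-7, 2)->(6, -8): sqrt(269) = 16.401219
Sum = 36.618218
Perimeter = 36.6182

36.6182


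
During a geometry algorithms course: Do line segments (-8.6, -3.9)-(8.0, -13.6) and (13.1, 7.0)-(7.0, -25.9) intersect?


Cross products: d1=-647.44, d2=-42.13, d3=391.43, d4=-213.88
d1*d2 < 0 and d3*d4 < 0? no

No, they don't intersect


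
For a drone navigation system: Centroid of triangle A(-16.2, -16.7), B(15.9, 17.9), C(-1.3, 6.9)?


Centroid = ((x_A+x_B+x_C)/3, (y_A+y_B+y_C)/3)
= (((-16.2)+15.9+(-1.3))/3, ((-16.7)+17.9+6.9)/3)
= (-0.5333, 2.7)

(-0.5333, 2.7)


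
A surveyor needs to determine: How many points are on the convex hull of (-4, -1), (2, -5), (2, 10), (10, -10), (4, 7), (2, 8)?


Convex hull vertices (CCW): (-4, -1), (2, -5), (10, -10), (4, 7), (2, 10)
Count = 5

5


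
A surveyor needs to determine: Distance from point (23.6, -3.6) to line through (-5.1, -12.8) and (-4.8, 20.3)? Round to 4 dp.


|cross product| = 947.21
|line direction| = sqrt(1095.7) = 33.1014
Distance = 947.21/sqrt(1095.7) = 28.6154

28.6154


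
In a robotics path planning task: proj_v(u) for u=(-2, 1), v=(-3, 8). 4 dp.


u.v = 14, |v| = sqrt(73) = 8.544
Scalar projection = u.v / |v| = 14 / sqrt(73) = 1.6386

1.6386


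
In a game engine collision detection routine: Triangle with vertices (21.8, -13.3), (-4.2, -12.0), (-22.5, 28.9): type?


Side lengths squared: AB^2=677.69, BC^2=2007.7, CA^2=3743.33
Sorted: [677.69, 2007.7, 3743.33]
By sides: Scalene, By angles: Obtuse

Scalene, Obtuse


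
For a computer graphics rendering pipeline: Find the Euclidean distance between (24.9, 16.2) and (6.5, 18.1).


dx=-18.4, dy=1.9
d^2 = (-18.4)^2 + 1.9^2 = 342.17
d = sqrt(342.17) = 18.4978

18.4978


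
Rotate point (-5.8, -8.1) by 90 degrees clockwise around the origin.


90° CW: (x,y) -> (y, -x)
(-5.8,-8.1) -> (-8.1, 5.8)

(-8.1, 5.8)


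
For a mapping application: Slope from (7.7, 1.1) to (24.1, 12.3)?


slope = (y2-y1)/(x2-x1) = (12.3-1.1)/(24.1-7.7) = 11.2/16.4 = 0.6829

0.6829


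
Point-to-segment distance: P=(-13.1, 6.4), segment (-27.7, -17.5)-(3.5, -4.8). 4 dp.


Project P onto AB: t = 0.6689 (clamped to [0,1])
Closest point on segment: (-6.8295, -9.0046)
Distance: 16.632

16.632


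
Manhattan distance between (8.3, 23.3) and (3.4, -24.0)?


|8.3-3.4| + |23.3-(-24)| = 4.9 + 47.3 = 52.2

52.2


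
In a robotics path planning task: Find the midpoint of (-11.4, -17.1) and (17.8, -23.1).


M = (((-11.4)+17.8)/2, ((-17.1)+(-23.1))/2)
= (3.2, -20.1)

(3.2, -20.1)


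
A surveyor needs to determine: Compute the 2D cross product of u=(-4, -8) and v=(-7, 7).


u x v = u_x*v_y - u_y*v_x = (-4)*7 - (-8)*(-7)
= (-28) - 56 = -84

-84


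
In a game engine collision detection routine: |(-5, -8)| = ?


|u| = sqrt((-5)^2 + (-8)^2) = sqrt(89) = 9.434

9.434


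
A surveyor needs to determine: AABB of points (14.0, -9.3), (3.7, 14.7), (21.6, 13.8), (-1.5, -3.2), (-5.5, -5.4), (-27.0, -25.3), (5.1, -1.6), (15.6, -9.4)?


x range: [-27, 21.6]
y range: [-25.3, 14.7]
Bounding box: (-27,-25.3) to (21.6,14.7)

(-27,-25.3) to (21.6,14.7)


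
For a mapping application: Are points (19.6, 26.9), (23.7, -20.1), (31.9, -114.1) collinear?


Cross product: (23.7-19.6)*((-114.1)-26.9) - ((-20.1)-26.9)*(31.9-19.6)
= 0

Yes, collinear


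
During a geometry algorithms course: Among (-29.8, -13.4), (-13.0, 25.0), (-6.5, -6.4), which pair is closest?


d(P0,P1) = 41.9142, d(P0,P2) = 24.3288, d(P1,P2) = 32.0657
Closest: P0 and P2

Closest pair: (-29.8, -13.4) and (-6.5, -6.4), distance = 24.3288


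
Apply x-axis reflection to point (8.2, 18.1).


Reflection over x-axis: (x,y) -> (x,-y)
(8.2, 18.1) -> (8.2, -18.1)

(8.2, -18.1)


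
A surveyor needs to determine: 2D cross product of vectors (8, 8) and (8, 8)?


u x v = u_x*v_y - u_y*v_x = 8*8 - 8*8
= 64 - 64 = 0

0


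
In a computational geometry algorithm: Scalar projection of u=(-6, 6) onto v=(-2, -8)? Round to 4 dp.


u.v = -36, |v| = sqrt(68) = 8.2462
Scalar projection = u.v / |v| = -36 / sqrt(68) = -4.3656

-4.3656


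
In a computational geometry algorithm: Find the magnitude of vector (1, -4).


|u| = sqrt(1^2 + (-4)^2) = sqrt(17) = 4.1231

4.1231


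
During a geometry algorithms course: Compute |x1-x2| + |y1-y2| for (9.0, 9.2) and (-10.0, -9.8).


|9-(-10)| + |9.2-(-9.8)| = 19 + 19 = 38

38


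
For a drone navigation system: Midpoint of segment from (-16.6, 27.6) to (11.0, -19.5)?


M = (((-16.6)+11)/2, (27.6+(-19.5))/2)
= (-2.8, 4.05)

(-2.8, 4.05)


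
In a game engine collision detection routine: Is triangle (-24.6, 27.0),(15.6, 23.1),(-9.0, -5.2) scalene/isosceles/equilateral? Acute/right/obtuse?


Side lengths squared: AB^2=1631.25, BC^2=1406.05, CA^2=1280.2
Sorted: [1280.2, 1406.05, 1631.25]
By sides: Scalene, By angles: Acute

Scalene, Acute


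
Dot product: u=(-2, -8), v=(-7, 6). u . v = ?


u . v = u_x*v_x + u_y*v_y = (-2)*(-7) + (-8)*6
= 14 + (-48) = -34

-34


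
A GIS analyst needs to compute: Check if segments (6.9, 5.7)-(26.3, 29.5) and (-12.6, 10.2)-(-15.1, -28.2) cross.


Cross products: d1=760.05, d2=1445.51, d3=551.4, d4=-134.06
d1*d2 < 0 and d3*d4 < 0? no

No, they don't intersect


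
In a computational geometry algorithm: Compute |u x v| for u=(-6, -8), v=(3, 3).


|u x v| = |(-6)*3 - (-8)*3|
= |(-18) - (-24)| = 6

6


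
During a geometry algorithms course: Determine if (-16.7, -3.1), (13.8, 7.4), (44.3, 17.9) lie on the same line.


Cross product: (13.8-(-16.7))*(17.9-(-3.1)) - (7.4-(-3.1))*(44.3-(-16.7))
= 0

Yes, collinear


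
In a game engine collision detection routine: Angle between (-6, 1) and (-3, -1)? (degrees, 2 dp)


u.v = 17, |u| = sqrt(37) = 6.0828, |v| = sqrt(10) = 3.1623
cos(theta) = u.v/(|u||v|) = 17/sqrt(370) = 0.883788
theta = acos(0.883788) = 27.9 degrees

27.9 degrees


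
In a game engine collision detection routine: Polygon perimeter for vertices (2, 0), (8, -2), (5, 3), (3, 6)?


Sides: (2, 0)->(8, -2): sqrt(40) = 6.324555, (8, -2)->(5, 3): sqrt(34) = 5.830952, (5, 3)->(3, 6): sqrt(13) = 3.605551, (3, 6)->(2, 0): sqrt(37) = 6.082763
Sum = 21.843821
Perimeter = 21.8438

21.8438


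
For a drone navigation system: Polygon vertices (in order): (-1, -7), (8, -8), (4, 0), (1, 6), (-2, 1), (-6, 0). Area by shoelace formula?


Shoelace sum: ((-1)*(-8) - 8*(-7)) + (8*0 - 4*(-8)) + (4*6 - 1*0) + (1*1 - (-2)*6) + ((-2)*0 - (-6)*1) + ((-6)*(-7) - (-1)*0)
= 181
Area = |181|/2 = 90.5

90.5


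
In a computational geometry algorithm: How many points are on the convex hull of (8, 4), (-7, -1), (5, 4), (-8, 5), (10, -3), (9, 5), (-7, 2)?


Convex hull vertices (CCW): (-8, 5), (-7, -1), (10, -3), (9, 5)
Count = 4

4


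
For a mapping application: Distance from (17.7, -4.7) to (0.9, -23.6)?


dx=-16.8, dy=-18.9
d^2 = (-16.8)^2 + (-18.9)^2 = 639.45
d = sqrt(639.45) = 25.2873

25.2873


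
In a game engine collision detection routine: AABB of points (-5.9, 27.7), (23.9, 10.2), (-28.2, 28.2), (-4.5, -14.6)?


x range: [-28.2, 23.9]
y range: [-14.6, 28.2]
Bounding box: (-28.2,-14.6) to (23.9,28.2)

(-28.2,-14.6) to (23.9,28.2)


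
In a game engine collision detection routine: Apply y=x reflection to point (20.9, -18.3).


Reflection over y=x: (x,y) -> (y,x)
(20.9, -18.3) -> (-18.3, 20.9)

(-18.3, 20.9)


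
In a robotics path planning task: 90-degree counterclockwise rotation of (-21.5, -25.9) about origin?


90° CCW: (x,y) -> (-y, x)
(-21.5,-25.9) -> (25.9, -21.5)

(25.9, -21.5)


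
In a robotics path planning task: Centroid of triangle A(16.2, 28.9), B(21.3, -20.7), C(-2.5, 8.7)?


Centroid = ((x_A+x_B+x_C)/3, (y_A+y_B+y_C)/3)
= ((16.2+21.3+(-2.5))/3, (28.9+(-20.7)+8.7)/3)
= (11.6667, 5.6333)

(11.6667, 5.6333)


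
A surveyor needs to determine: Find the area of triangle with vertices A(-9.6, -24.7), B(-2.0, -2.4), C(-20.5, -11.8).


Area = |x_A(y_B-y_C) + x_B(y_C-y_A) + x_C(y_A-y_B)|/2
= |(-90.24) + (-25.8) + 457.15|/2
= 341.11/2 = 170.555

170.555


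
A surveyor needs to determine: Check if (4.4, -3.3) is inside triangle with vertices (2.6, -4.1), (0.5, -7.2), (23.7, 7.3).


Cross products: AB x AP = 3.9, BC x BP = 33.93, CA x CP = 3.64
All same sign? yes

Yes, inside


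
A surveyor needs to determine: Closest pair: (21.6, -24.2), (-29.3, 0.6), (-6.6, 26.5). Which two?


d(P0,P1) = 56.6202, d(P0,P2) = 58.0149, d(P1,P2) = 34.4398
Closest: P1 and P2

Closest pair: (-29.3, 0.6) and (-6.6, 26.5), distance = 34.4398


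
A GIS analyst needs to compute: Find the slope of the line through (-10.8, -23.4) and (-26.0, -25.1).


slope = (y2-y1)/(x2-x1) = ((-25.1)-(-23.4))/((-26)-(-10.8)) = (-1.7)/(-15.2) = 0.1118

0.1118


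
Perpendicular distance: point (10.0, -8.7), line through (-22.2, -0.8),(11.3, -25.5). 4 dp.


|cross product| = 530.69
|line direction| = sqrt(1732.34) = 41.6214
Distance = 530.69/sqrt(1732.34) = 12.7504

12.7504


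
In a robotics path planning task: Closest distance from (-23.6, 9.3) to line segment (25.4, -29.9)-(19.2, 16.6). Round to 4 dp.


Project P onto AB: t = 0.9663 (clamped to [0,1])
Closest point on segment: (19.4087, 15.0345)
Distance: 43.3893

43.3893


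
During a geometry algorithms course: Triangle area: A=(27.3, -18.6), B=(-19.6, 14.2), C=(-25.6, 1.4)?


Area = |x_A(y_B-y_C) + x_B(y_C-y_A) + x_C(y_A-y_B)|/2
= |349.44 + (-392) + 839.68|/2
= 797.12/2 = 398.56

398.56


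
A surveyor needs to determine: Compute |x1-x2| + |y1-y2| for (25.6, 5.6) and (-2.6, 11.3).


|25.6-(-2.6)| + |5.6-11.3| = 28.2 + 5.7 = 33.9

33.9


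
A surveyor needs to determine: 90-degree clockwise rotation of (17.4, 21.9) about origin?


90° CW: (x,y) -> (y, -x)
(17.4,21.9) -> (21.9, -17.4)

(21.9, -17.4)


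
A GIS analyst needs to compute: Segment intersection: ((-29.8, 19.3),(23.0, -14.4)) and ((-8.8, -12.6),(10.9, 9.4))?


Cross products: d1=1090.43, d2=-735.06, d3=-976.62, d4=848.87
d1*d2 < 0 and d3*d4 < 0? yes

Yes, they intersect


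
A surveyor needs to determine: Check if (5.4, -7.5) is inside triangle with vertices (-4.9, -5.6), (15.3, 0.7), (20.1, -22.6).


Cross products: AB x AP = -103.27, BC x BP = -270.03, CA x CP = -127.6
All same sign? yes

Yes, inside


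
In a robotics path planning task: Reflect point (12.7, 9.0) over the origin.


Reflection over origin: (x,y) -> (-x,-y)
(12.7, 9) -> (-12.7, -9)

(-12.7, -9)


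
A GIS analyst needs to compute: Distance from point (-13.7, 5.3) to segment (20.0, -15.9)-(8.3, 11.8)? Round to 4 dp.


Project P onto AB: t = 1 (clamped to [0,1])
Closest point on segment: (8.3, 11.8)
Distance: 22.9401

22.9401


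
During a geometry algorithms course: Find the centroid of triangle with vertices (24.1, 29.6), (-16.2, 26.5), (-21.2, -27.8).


Centroid = ((x_A+x_B+x_C)/3, (y_A+y_B+y_C)/3)
= ((24.1+(-16.2)+(-21.2))/3, (29.6+26.5+(-27.8))/3)
= (-4.4333, 9.4333)

(-4.4333, 9.4333)


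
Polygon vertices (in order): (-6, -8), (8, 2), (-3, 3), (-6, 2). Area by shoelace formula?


Shoelace sum: ((-6)*2 - 8*(-8)) + (8*3 - (-3)*2) + ((-3)*2 - (-6)*3) + ((-6)*(-8) - (-6)*2)
= 154
Area = |154|/2 = 77

77


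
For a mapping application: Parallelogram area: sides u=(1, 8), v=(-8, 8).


|u x v| = |1*8 - 8*(-8)|
= |8 - (-64)| = 72

72


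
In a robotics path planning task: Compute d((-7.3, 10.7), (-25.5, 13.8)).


dx=-18.2, dy=3.1
d^2 = (-18.2)^2 + 3.1^2 = 340.85
d = sqrt(340.85) = 18.4621

18.4621


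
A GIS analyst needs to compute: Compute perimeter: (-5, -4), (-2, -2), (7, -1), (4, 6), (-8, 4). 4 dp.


Sides: (-5, -4)->(-2, -2): sqrt(13) = 3.605551, (-2, -2)->(7, -1): sqrt(82) = 9.055385, (7, -1)->(4, 6): sqrt(58) = 7.615773, (4, 6)->(-8, 4): sqrt(148) = 12.165525, (-8, 4)->(-5, -4): sqrt(73) = 8.544004
Sum = 40.986238
Perimeter = 40.9862

40.9862


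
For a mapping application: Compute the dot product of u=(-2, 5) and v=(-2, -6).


u . v = u_x*v_x + u_y*v_y = (-2)*(-2) + 5*(-6)
= 4 + (-30) = -26

-26


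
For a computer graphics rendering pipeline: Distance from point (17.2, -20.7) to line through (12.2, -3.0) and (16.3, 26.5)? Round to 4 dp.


|cross product| = 220.07
|line direction| = sqrt(887.06) = 29.7836
Distance = 220.07/sqrt(887.06) = 7.389

7.389


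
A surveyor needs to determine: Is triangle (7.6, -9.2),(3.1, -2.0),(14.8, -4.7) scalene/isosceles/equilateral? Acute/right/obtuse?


Side lengths squared: AB^2=72.09, BC^2=144.18, CA^2=72.09
Sorted: [72.09, 72.09, 144.18]
By sides: Isosceles, By angles: Right

Isosceles, Right


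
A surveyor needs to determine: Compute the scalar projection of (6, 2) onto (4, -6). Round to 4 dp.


u.v = 12, |v| = sqrt(52) = 7.2111
Scalar projection = u.v / |v| = 12 / sqrt(52) = 1.6641

1.6641


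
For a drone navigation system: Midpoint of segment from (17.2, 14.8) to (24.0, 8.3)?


M = ((17.2+24)/2, (14.8+8.3)/2)
= (20.6, 11.55)

(20.6, 11.55)


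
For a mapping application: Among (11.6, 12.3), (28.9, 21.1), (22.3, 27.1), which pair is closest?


d(P0,P1) = 19.4095, d(P0,P2) = 18.2628, d(P1,P2) = 8.9196
Closest: P1 and P2

Closest pair: (28.9, 21.1) and (22.3, 27.1), distance = 8.9196


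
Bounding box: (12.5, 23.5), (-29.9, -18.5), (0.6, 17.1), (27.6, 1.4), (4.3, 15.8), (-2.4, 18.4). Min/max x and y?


x range: [-29.9, 27.6]
y range: [-18.5, 23.5]
Bounding box: (-29.9,-18.5) to (27.6,23.5)

(-29.9,-18.5) to (27.6,23.5)


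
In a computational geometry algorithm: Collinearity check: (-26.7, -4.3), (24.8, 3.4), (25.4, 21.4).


Cross product: (24.8-(-26.7))*(21.4-(-4.3)) - (3.4-(-4.3))*(25.4-(-26.7))
= 922.38

No, not collinear


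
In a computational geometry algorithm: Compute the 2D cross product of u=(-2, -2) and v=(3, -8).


u x v = u_x*v_y - u_y*v_x = (-2)*(-8) - (-2)*3
= 16 - (-6) = 22

22


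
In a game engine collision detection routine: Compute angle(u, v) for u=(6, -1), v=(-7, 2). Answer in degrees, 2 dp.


u.v = -44, |u| = sqrt(37) = 6.0828, |v| = sqrt(53) = 7.2801
cos(theta) = u.v/(|u||v|) = -44/sqrt(1961) = -0.993605
theta = acos(-0.993605) = 173.52 degrees

173.52 degrees


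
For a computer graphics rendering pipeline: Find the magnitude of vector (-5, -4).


|u| = sqrt((-5)^2 + (-4)^2) = sqrt(41) = 6.4031

6.4031


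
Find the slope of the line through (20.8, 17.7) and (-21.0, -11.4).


slope = (y2-y1)/(x2-x1) = ((-11.4)-17.7)/((-21)-20.8) = (-29.1)/(-41.8) = 0.6962

0.6962


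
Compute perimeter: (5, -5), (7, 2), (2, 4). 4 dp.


Sides: (5, -5)->(7, 2): sqrt(53) = 7.28011, (7, 2)->(2, 4): sqrt(29) = 5.385165, (2, 4)->(5, -5): sqrt(90) = 9.486833
Sum = 22.152108
Perimeter = 22.1521

22.1521


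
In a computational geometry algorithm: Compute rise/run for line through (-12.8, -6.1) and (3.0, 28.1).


slope = (y2-y1)/(x2-x1) = (28.1-(-6.1))/(3-(-12.8)) = 34.2/15.8 = 2.1646

2.1646


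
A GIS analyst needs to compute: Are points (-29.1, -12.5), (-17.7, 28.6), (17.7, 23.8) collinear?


Cross product: ((-17.7)-(-29.1))*(23.8-(-12.5)) - (28.6-(-12.5))*(17.7-(-29.1))
= -1509.66

No, not collinear


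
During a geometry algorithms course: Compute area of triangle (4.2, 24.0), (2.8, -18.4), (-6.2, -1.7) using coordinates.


Area = |x_A(y_B-y_C) + x_B(y_C-y_A) + x_C(y_A-y_B)|/2
= |(-70.14) + (-71.96) + (-262.88)|/2
= 404.98/2 = 202.49

202.49


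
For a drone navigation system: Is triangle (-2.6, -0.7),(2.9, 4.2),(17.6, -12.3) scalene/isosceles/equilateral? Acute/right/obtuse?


Side lengths squared: AB^2=54.26, BC^2=488.34, CA^2=542.6
Sorted: [54.26, 488.34, 542.6]
By sides: Scalene, By angles: Right

Scalene, Right


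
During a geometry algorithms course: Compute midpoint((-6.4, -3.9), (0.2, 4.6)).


M = (((-6.4)+0.2)/2, ((-3.9)+4.6)/2)
= (-3.1, 0.35)

(-3.1, 0.35)


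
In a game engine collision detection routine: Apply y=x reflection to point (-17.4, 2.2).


Reflection over y=x: (x,y) -> (y,x)
(-17.4, 2.2) -> (2.2, -17.4)

(2.2, -17.4)


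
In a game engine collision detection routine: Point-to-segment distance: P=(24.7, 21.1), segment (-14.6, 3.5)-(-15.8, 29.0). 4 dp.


Project P onto AB: t = 0.6163 (clamped to [0,1])
Closest point on segment: (-15.3396, 19.2158)
Distance: 40.0839

40.0839


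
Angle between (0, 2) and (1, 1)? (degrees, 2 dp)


u.v = 2, |u| = sqrt(4) = 2, |v| = sqrt(2) = 1.4142
cos(theta) = u.v/(|u||v|) = 2/sqrt(8) = 0.707107
theta = acos(0.707107) = 45 degrees

45 degrees


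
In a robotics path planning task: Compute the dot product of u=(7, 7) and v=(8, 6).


u . v = u_x*v_x + u_y*v_y = 7*8 + 7*6
= 56 + 42 = 98

98


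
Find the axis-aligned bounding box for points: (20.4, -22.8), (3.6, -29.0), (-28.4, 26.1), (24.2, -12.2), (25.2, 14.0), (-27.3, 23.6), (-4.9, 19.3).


x range: [-28.4, 25.2]
y range: [-29, 26.1]
Bounding box: (-28.4,-29) to (25.2,26.1)

(-28.4,-29) to (25.2,26.1)


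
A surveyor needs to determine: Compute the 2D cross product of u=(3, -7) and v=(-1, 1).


u x v = u_x*v_y - u_y*v_x = 3*1 - (-7)*(-1)
= 3 - 7 = -4

-4


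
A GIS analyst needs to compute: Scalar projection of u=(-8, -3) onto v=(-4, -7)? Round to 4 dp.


u.v = 53, |v| = sqrt(65) = 8.0623
Scalar projection = u.v / |v| = 53 / sqrt(65) = 6.5738

6.5738


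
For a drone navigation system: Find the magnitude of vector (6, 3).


|u| = sqrt(6^2 + 3^2) = sqrt(45) = 6.7082

6.7082


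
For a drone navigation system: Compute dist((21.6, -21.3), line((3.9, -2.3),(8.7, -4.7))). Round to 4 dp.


|cross product| = 48.72
|line direction| = sqrt(28.8) = 5.3666
Distance = 48.72/sqrt(28.8) = 9.0784

9.0784


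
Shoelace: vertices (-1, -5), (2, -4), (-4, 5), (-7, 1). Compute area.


Shoelace sum: ((-1)*(-4) - 2*(-5)) + (2*5 - (-4)*(-4)) + ((-4)*1 - (-7)*5) + ((-7)*(-5) - (-1)*1)
= 75
Area = |75|/2 = 37.5

37.5


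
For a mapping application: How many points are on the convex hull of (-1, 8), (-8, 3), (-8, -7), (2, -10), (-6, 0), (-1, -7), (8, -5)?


Convex hull vertices (CCW): (-8, -7), (2, -10), (8, -5), (-1, 8), (-8, 3)
Count = 5

5


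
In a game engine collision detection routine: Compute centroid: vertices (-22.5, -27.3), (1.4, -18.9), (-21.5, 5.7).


Centroid = ((x_A+x_B+x_C)/3, (y_A+y_B+y_C)/3)
= (((-22.5)+1.4+(-21.5))/3, ((-27.3)+(-18.9)+5.7)/3)
= (-14.2, -13.5)

(-14.2, -13.5)


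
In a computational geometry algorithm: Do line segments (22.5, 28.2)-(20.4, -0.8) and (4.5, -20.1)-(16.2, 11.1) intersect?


Cross products: d1=3.51, d2=-270.27, d3=-420.57, d4=-146.79
d1*d2 < 0 and d3*d4 < 0? no

No, they don't intersect


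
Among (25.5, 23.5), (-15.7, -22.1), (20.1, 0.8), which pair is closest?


d(P0,P1) = 61.4557, d(P0,P2) = 23.3335, d(P1,P2) = 42.4976
Closest: P0 and P2

Closest pair: (25.5, 23.5) and (20.1, 0.8), distance = 23.3335


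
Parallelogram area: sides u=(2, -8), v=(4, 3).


|u x v| = |2*3 - (-8)*4|
= |6 - (-32)| = 38

38


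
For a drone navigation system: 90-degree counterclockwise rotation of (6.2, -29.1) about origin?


90° CCW: (x,y) -> (-y, x)
(6.2,-29.1) -> (29.1, 6.2)

(29.1, 6.2)


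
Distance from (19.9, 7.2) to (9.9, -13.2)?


dx=-10, dy=-20.4
d^2 = (-10)^2 + (-20.4)^2 = 516.16
d = sqrt(516.16) = 22.7192

22.7192


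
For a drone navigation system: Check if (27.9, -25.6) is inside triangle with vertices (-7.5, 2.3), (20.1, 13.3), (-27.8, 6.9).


Cross products: AB x AP = -1159.44, BC x BP = 1913.23, CA x CP = -403.53
All same sign? no

No, outside


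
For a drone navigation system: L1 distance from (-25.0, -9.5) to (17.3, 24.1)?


|(-25)-17.3| + |(-9.5)-24.1| = 42.3 + 33.6 = 75.9

75.9


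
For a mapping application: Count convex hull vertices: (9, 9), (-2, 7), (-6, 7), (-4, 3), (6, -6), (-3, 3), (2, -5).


Convex hull vertices (CCW): (-6, 7), (-4, 3), (2, -5), (6, -6), (9, 9)
Count = 5

5
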